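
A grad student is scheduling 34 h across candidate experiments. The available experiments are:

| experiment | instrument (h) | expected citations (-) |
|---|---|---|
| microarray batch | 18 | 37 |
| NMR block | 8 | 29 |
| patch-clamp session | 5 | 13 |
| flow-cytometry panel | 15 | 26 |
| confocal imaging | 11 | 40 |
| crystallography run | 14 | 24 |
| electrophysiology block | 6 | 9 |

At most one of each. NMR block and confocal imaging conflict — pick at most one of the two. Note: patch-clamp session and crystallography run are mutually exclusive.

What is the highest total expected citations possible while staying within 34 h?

90

Ranking by ratio (expected citations/h): confocal imaging 3.64, NMR block 3.62, patch-clamp session 2.60.
Best packing: microarray batch + patch-clamp session + confocal imaging — 34 h, 90 total.
The closest alternative, microarray batch + NMR block + patch-clamp session, reaches only 79.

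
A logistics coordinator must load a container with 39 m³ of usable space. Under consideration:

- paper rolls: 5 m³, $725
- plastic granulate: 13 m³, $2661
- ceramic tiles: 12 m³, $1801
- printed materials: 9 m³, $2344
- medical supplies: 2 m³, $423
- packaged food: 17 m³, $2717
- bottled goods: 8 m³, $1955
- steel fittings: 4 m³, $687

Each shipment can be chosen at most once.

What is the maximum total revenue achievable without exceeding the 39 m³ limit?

8372

Filling by ratio: plastic granulate + printed materials + medical supplies + bottled goods + steel fittings for 8070, with 3 m³ left unused.
Replace medical supplies with paper rolls: the trade gains 302 net, giving 8372 at 39 m³.
Runner-up paper rolls + plastic granulate + printed materials + medical supplies + bottled goods tops out at 8108.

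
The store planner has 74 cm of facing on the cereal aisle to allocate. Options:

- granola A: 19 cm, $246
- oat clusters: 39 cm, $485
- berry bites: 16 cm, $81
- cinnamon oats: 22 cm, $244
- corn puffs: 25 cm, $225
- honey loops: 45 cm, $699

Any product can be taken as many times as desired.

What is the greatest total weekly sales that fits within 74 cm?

945

The ratio ordering already packs tightly: granola A + honey loops, 64 cm, 945.
That's the maximum — no swap from here does better than 945.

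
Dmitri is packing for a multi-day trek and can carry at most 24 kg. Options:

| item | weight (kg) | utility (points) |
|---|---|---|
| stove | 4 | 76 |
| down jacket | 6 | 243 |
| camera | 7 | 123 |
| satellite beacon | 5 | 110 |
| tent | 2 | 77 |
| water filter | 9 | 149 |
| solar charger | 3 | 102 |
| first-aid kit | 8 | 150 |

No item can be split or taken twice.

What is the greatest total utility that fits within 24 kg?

682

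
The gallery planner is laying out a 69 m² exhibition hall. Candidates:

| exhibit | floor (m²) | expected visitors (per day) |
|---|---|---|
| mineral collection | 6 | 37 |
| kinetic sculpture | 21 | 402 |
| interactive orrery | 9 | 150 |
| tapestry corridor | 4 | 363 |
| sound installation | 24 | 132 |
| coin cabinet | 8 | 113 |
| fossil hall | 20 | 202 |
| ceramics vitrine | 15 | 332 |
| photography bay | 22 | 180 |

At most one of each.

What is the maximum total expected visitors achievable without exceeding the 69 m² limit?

Taking the top-ratio exhibits first gives mineral collection + kinetic sculpture + interactive orrery + tapestry corridor + coin cabinet + ceramics vitrine for 1397 (63 m²).
Dropping mineral collection and coin cabinet frees 14 m²; slotting in fossil hall (20 m²) lifts the total to 1449 at 69 m².

1449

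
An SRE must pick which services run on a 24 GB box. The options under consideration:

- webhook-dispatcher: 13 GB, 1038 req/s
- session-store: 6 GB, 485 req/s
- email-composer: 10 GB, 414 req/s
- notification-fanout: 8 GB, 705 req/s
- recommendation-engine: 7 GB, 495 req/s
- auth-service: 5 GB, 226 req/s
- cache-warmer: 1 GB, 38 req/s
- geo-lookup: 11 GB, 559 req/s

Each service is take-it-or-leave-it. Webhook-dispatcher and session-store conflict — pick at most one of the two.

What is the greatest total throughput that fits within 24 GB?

A density-first pass picks session-store + notification-fanout + recommendation-engine + cache-warmer — 1723 at 22 GB.
Replace session-store and recommendation-engine with webhook-dispatcher: the trade gains 58 net, giving 1781 at 22 GB.
An exhaustive check of the 256 subsets confirms 1781.

1781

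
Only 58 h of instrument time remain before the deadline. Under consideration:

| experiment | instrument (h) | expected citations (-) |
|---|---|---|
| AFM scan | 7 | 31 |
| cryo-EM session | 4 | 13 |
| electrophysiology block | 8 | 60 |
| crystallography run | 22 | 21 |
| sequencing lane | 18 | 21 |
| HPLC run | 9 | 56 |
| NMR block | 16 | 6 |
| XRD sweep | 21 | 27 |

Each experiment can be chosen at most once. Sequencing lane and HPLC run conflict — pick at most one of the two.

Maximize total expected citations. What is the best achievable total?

The ratio ordering already packs tightly: AFM scan + cryo-EM session + electrophysiology block + HPLC run + XRD sweep, 49 h, 187.

187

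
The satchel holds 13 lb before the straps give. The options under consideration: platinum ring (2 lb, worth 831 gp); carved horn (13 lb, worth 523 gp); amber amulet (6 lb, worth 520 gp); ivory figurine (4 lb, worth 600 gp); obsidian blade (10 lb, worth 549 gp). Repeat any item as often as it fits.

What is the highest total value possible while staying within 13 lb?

4986

Taking 6×platinum ring: 12 lb used, 4986 in value.
The spare 1 lb is too small for any remaining item, and no exchange beats 4986.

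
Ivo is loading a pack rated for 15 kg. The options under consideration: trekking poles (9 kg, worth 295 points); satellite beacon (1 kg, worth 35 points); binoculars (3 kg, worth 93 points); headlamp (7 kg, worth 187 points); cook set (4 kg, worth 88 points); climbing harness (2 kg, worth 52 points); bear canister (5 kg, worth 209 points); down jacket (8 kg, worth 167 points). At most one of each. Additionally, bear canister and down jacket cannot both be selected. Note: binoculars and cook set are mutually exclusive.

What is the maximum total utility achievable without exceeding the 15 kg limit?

Ranking by ratio (utility/kg): bear canister 41.80, satellite beacon 35.00, trekking poles 32.78, binoculars 31.00.
Trekking poles + satellite beacon + bear canister uses 15 of the 15 kg and totals 539.

539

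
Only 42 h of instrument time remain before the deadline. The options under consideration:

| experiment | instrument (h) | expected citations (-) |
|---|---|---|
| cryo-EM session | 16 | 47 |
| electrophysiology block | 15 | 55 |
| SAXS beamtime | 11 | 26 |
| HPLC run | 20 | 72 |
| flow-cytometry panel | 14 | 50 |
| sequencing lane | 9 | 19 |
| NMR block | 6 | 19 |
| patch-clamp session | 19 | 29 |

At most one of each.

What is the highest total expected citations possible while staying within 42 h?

The ratio ordering already packs tightly: electrophysiology block + HPLC run + NMR block, 41 h, 146.
Next best is HPLC run + flow-cytometry panel + NMR block at 141 (40 h) — short by 5.

146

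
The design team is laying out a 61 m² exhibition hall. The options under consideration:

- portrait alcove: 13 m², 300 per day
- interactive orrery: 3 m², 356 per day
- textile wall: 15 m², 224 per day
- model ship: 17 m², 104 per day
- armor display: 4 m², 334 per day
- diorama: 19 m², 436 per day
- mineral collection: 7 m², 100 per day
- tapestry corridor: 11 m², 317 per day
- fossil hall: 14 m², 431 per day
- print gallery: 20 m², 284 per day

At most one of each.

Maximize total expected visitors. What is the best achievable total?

Greedy by ratio would take portrait alcove + interactive orrery + textile wall + armor display + tapestry corridor + fossil hall: 60 m² used, total 1962.
Replace portrait alcove and textile wall with diorama + mineral collection: the trade gains 12 net, giving 1974 at 58 m².

1974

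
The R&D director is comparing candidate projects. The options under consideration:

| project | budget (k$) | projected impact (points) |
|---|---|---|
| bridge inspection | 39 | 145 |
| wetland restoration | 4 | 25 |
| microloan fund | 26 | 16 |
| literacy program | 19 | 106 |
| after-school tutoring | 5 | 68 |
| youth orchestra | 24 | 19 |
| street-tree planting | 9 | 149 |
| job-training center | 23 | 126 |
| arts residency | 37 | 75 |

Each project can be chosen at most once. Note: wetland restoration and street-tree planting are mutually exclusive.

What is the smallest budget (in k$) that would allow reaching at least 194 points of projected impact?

Look for the lowest-budget combination reaching 194.
Taking after-school tutoring + street-tree planting gives 217 (≥ 194) for 14 k$.
Below 14 k$ the best achievable stays under 194.

14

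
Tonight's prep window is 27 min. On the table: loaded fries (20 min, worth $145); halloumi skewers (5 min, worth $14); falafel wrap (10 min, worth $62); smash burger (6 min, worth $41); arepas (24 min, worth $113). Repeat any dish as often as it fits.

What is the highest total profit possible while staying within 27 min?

Loaded fries + smash burger uses 26 of the 27 min and totals 186.

186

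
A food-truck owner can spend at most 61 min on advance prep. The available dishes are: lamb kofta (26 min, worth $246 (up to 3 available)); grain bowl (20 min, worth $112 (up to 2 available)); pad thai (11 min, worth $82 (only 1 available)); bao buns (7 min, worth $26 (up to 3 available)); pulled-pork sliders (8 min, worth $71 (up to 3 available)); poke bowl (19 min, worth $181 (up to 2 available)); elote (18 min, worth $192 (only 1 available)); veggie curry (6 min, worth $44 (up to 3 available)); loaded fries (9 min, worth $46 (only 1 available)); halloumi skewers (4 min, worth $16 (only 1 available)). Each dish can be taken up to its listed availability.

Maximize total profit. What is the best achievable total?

A density-first pass picks 2×poke bowl + elote + halloumi skewers — 570 at 60 min.
The 23 min tied up in poke bowl and halloumi skewers is better spent on 3×pulled-pork sliders — total rises to 586 (61 min).

586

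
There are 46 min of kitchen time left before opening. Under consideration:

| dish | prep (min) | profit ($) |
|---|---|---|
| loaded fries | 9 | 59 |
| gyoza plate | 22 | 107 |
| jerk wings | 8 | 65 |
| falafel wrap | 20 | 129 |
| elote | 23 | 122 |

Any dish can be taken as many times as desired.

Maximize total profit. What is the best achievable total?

325

Density check — jerk wings 8.12, loaded fries 6.56, falafel wrap 6.45 are the best per min.
5×jerk wings uses 40 of the 46 min and totals 325.
No other feasible combination exceeds 325.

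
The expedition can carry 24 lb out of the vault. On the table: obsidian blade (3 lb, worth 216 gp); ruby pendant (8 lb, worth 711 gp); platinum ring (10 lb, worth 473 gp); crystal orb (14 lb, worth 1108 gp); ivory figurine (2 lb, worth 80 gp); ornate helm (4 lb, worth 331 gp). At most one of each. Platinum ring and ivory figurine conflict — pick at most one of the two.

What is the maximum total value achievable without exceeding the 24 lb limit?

1899

By value per lb: ruby pendant 88.88, ornate helm 82.75, crystal orb 79.14 lead.
The ratio heuristic lands on obsidian blade + ruby pendant + ivory figurine + ornate helm (1338) but leaves 7 lb idle.
The 7 lb tied up in obsidian blade and ornate helm is better spent on crystal orb — total rises to 1899 (24 lb).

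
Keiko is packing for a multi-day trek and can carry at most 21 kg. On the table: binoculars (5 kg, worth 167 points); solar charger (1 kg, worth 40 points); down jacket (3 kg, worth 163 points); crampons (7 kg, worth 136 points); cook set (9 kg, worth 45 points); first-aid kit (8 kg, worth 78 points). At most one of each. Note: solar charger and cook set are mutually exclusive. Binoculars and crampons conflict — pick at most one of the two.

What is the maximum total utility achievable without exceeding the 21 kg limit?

448

Taking binoculars + solar charger + down jacket + first-aid kit: 17 kg used, 448 in utility.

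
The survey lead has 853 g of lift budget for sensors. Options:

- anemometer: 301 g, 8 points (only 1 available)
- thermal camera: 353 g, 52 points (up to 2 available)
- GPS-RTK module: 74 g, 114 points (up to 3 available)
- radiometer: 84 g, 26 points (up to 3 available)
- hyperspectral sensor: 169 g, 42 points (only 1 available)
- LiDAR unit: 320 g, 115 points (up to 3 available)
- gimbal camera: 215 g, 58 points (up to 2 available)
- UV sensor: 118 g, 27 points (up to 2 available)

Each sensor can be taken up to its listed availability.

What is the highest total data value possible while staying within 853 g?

541

Greedy by ratio would take 3×GPS-RTK module + 3×radiometer + LiDAR unit: 794 g used, total 535.
Dropping 2×radiometer frees 168 g; slotting in gimbal camera (215 g) lifts the total to 541 at 841 g.
Nothing else within 853 g beats 541.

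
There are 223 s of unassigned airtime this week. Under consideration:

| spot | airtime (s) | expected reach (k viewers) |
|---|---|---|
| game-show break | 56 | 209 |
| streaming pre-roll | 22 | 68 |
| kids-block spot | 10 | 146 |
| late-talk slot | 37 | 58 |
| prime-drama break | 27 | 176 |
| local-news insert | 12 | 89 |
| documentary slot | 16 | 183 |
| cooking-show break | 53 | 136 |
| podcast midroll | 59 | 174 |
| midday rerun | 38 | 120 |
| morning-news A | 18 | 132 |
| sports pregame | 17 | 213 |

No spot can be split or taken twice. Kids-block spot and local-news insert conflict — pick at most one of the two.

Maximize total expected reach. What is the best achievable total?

1263

Density check — kids-block spot 14.60, sports pregame 12.53, documentary slot 11.44, local-news insert 7.42 are the best per s.
Best packing: game-show break + streaming pre-roll + kids-block spot + prime-drama break + documentary slot + cooking-show break + morning-news A + sports pregame — 219 s, 1263 total.
Every other selection either busts 223 s or breaks a pairing rule or fails to beat 1263.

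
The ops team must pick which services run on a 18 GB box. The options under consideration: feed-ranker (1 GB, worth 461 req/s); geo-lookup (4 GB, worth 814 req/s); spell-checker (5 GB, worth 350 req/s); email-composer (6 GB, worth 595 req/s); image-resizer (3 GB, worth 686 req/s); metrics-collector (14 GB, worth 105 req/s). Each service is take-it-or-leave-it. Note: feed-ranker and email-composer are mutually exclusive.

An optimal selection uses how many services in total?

Optimal total is 2445.
One optimal bundle: geo-lookup + spell-checker + email-composer + image-resizer (18 GB).
All optima have 4 services.

4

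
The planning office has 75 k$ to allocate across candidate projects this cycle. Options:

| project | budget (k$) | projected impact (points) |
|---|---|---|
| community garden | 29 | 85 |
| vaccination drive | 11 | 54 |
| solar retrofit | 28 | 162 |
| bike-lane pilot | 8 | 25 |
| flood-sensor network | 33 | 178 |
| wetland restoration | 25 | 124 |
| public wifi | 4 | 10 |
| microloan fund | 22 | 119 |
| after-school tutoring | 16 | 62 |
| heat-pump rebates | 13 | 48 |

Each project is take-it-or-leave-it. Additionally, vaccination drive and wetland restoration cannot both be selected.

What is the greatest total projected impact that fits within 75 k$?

405

Ranking by ratio (projected impact/k$): solar retrofit 5.79, microloan fund 5.41, flood-sensor network 5.39.
Taking solar retrofit + wetland restoration + microloan fund: 75 k$ used, 405 in projected impact.
That's the maximum — no feasible swap from here does better than 405.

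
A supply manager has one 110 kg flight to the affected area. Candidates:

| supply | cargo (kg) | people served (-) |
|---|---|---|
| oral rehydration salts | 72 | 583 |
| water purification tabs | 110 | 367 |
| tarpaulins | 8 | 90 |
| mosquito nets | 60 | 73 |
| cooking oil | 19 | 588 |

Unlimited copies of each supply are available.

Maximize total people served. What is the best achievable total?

3030

Density check — cooking oil 30.95, tarpaulins 11.25, oral rehydration salts 8.10 are the best per kg.
Best packing: tarpaulins + 5×cooking oil — 103 kg, 3030 total.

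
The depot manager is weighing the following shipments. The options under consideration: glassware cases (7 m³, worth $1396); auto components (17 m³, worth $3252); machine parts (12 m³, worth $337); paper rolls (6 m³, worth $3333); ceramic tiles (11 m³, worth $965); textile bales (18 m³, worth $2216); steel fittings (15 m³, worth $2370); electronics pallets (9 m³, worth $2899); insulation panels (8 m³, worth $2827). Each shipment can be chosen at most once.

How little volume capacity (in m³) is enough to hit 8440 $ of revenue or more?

23

Minimise m³ subject to total revenue ≥ 8440.
paper rolls + electronics pallets + insulation panels: 9059 revenue at 23 m³.
No combination under 23 m³ hits 8440.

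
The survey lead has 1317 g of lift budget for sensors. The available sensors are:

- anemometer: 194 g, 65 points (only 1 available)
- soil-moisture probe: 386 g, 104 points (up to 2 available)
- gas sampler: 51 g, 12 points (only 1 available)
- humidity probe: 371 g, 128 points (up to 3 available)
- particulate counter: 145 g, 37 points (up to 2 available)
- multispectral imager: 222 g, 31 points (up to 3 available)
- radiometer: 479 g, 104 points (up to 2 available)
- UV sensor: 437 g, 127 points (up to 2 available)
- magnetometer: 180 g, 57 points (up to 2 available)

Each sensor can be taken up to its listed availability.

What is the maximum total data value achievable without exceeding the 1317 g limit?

449

Anemometer + 3×humidity probe uses 1307 of the 1317 g and totals 449.
That's the maximum — no swap from here does better than 449.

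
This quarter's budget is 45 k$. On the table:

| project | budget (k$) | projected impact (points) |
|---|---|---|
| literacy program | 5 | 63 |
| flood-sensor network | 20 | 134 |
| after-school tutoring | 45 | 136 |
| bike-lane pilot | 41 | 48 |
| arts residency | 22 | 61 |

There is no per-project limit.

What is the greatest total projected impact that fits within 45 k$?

By projected impact per k$: literacy program 12.60, flood-sensor network 6.70, after-school tutoring 3.02, arts residency 2.77 lead.
The ratio ordering already packs tightly: 9×literacy program, 45 k$, 567.

567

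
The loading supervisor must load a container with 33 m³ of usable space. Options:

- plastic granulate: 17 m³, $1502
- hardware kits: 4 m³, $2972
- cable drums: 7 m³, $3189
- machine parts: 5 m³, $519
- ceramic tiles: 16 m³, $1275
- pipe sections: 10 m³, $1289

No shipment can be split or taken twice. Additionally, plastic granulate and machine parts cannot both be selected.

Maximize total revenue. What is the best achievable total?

Hardware kits + cable drums + machine parts + pipe sections uses 26 of the 33 m³ and totals 7969.
That's the maximum — no feasible swap from here does better than 7969.

7969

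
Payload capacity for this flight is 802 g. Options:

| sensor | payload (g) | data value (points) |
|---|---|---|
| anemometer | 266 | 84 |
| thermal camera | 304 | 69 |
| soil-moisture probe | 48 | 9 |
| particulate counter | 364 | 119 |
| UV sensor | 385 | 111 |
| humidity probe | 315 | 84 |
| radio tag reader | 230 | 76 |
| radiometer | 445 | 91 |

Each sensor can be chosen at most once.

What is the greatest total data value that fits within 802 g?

The ratio heuristic lands on soil-moisture probe + particulate counter + radio tag reader (204) but leaves 160 g idle.
Replace radio tag reader with UV sensor: the trade gains 35 net, giving 239 at 797 g.

239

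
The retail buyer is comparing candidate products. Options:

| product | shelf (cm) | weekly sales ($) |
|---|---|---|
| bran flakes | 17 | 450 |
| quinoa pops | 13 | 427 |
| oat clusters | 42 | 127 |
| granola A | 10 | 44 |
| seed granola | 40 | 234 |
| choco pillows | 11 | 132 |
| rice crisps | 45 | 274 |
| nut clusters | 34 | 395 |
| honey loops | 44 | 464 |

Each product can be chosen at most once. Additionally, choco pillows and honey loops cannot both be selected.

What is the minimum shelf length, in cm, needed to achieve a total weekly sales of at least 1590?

Minimise cm subject to total weekly sales ≥ 1590.
bran flakes + quinoa pops + nut clusters + honey loops reaches 1736 using 108 cm.
Any bundle with less than 108 cm falls short of 1590.

108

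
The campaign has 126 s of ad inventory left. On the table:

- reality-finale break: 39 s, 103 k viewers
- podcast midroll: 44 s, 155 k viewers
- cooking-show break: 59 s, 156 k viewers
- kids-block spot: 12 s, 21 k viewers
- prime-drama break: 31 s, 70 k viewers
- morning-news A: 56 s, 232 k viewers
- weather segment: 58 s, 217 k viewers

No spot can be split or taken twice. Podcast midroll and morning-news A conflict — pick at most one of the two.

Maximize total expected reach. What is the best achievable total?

470

Density check — morning-news A 4.14, weather segment 3.74, podcast midroll 3.52 are the best per s.
Taking kids-block spot + morning-news A + weather segment: 126 s used, 470 in expected reach.
An exhaustive check of the 128 subsets confirms 470.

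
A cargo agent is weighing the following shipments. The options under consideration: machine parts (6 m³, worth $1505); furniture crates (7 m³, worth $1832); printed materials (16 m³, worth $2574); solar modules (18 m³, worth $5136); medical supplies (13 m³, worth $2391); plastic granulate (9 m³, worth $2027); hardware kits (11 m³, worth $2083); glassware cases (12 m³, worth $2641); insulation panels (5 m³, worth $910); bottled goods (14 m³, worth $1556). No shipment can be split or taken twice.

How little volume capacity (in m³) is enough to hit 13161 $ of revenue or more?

54

Need the lightest bundle worth ≥ 13161.
machine parts + furniture crates + solar modules + hardware kits + glassware cases: 13197 revenue at 54 m³.
Any bundle with less than 54 m³ falls short of 13161.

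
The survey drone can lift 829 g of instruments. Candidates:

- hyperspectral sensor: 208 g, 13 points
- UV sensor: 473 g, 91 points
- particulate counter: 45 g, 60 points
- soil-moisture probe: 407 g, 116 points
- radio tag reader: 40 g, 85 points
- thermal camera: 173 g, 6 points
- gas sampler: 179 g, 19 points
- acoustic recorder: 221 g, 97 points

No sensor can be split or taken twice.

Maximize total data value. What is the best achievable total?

358

Particulate counter + soil-moisture probe + radio tag reader + acoustic recorder uses 713 of the 829 g and totals 358.
The closest alternative, UV sensor + particulate counter + radio tag reader + acoustic recorder, reaches only 333.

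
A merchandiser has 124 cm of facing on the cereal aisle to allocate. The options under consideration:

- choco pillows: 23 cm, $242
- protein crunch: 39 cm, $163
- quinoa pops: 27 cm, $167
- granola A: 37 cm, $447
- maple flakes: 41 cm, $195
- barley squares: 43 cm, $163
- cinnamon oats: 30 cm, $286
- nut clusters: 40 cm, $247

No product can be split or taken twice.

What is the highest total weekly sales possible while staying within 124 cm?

Taking choco pillows + quinoa pops + granola A + cinnamon oats: 117 cm used, 1142 in weekly sales.
Next best is granola A + cinnamon oats + nut clusters at 980 (107 cm) — short by 162.

1142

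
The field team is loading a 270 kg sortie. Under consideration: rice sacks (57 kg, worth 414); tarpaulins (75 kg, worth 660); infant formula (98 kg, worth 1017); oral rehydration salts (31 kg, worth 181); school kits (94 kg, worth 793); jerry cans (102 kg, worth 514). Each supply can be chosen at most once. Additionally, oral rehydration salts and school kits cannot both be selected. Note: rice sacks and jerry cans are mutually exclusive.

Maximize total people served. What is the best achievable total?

By people served per kg: infant formula 10.38, tarpaulins 8.80, school kits 8.44 lead.
Tarpaulins + infant formula + school kits uses 267 of the 270 kg and totals 2470.
Nothing else feasible within 270 kg beats 2470.

2470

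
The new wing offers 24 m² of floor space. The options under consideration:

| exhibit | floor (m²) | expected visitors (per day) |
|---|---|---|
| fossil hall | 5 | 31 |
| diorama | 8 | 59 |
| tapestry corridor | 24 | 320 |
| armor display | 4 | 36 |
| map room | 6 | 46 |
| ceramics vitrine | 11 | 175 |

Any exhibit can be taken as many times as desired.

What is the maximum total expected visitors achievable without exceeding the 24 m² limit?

350

The ratio ordering already packs tightly: 2×ceramics vitrine, 22 m², 350.
No other feasible combination exceeds 350.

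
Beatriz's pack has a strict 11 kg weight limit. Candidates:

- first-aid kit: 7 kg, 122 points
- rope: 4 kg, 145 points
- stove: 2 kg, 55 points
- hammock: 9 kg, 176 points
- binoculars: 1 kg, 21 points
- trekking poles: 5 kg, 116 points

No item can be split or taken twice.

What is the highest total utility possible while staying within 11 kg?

316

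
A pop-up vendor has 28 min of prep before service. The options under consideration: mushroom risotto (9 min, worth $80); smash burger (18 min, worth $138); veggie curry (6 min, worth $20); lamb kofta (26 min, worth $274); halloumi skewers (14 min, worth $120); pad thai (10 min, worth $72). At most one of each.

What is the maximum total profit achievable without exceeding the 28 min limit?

Lamb kofta uses 26 of the 28 min and totals 274.
Every other selection either busts 28 min or fails to beat 274.

274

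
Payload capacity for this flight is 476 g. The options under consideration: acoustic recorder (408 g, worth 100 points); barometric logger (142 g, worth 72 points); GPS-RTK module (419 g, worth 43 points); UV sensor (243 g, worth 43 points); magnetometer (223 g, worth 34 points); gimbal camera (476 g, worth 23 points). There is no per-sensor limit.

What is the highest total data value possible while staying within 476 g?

Ranking by ratio (data value/g): barometric logger 0.51, acoustic recorder 0.25, UV sensor 0.18, magnetometer 0.15.
3×barometric logger uses 426 of the 476 g and totals 216.
The spare 50 g is too small for any remaining sensor, and no exchange beats 216.

216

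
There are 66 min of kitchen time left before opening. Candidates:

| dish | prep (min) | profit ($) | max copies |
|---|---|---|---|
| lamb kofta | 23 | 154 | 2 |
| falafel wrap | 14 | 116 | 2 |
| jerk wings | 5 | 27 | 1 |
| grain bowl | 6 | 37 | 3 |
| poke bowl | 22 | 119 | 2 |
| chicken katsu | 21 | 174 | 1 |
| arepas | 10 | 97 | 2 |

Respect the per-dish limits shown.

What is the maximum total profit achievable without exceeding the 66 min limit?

548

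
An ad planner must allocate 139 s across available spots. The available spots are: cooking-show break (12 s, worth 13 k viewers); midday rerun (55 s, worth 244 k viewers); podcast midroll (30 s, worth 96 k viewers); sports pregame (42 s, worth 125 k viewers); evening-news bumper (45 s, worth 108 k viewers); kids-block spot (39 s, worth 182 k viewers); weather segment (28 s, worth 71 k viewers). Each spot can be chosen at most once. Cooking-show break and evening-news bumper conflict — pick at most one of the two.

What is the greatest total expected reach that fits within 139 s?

551

Filling by ratio: cooking-show break + midday rerun + podcast midroll + kids-block spot for 535, with 3 s left unused.
The 42 s tied up in cooking-show break and podcast midroll is better spent on sports pregame — total rises to 551 (136 s).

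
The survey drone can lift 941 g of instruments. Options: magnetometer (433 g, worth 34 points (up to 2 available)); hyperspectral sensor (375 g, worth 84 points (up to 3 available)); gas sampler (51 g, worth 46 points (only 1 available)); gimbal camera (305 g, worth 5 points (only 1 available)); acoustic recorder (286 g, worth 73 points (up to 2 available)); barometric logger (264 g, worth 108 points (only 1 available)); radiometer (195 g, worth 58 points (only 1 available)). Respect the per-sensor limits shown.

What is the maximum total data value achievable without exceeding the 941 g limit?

The ratio heuristic lands on gas sampler + acoustic recorder + barometric logger + radiometer (285) but leaves 145 g idle.
The 195 g tied up in radiometer is better spent on acoustic recorder — total rises to 300 (887 g).
Nothing else within 941 g beats 300.

300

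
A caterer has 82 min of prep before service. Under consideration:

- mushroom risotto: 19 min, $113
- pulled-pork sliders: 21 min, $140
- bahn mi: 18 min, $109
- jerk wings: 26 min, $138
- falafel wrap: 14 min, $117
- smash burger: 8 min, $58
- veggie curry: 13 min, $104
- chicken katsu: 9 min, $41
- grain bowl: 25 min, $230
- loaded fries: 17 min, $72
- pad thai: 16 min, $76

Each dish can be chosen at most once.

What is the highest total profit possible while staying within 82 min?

649

Pulled-pork sliders + falafel wrap + smash burger + veggie curry + grain bowl uses 81 of the 82 min and totals 649.
Nothing else within 82 min beats 649.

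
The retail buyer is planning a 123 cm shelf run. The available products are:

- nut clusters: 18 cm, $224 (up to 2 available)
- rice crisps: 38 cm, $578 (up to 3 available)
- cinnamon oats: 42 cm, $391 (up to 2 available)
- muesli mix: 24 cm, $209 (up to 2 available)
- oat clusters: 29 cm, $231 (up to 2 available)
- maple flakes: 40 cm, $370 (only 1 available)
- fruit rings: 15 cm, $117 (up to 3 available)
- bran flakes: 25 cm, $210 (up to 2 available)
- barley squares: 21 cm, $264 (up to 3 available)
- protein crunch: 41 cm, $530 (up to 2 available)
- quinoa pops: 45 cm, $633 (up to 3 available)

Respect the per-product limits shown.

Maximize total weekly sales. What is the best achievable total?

1789

Filling by ratio: 3×rice crisps for 1734, with 9 cm left unused.
The 38 cm tied up in rice crisps is better spent on quinoa pops — total rises to 1789 (121 cm).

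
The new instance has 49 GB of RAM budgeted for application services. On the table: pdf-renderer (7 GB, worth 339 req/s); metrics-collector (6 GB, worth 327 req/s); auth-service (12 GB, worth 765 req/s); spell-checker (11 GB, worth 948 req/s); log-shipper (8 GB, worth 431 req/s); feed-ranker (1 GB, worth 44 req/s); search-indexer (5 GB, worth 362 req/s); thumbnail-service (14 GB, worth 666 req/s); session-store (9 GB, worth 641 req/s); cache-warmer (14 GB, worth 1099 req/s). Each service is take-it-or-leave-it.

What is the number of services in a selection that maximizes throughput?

Optimal total is 3545.
metrics-collector + auth-service + spell-checker + feed-ranker + search-indexer + cache-warmer hits 3545 at 49 GB.
Every optimal selection uses 6 services.

6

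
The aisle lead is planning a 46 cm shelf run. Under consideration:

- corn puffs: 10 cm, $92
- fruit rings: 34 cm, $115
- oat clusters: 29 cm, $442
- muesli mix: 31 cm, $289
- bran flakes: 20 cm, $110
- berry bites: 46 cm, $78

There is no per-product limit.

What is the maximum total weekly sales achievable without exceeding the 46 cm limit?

The ratio ordering already packs tightly: corn puffs + oat clusters, 39 cm, 534.

534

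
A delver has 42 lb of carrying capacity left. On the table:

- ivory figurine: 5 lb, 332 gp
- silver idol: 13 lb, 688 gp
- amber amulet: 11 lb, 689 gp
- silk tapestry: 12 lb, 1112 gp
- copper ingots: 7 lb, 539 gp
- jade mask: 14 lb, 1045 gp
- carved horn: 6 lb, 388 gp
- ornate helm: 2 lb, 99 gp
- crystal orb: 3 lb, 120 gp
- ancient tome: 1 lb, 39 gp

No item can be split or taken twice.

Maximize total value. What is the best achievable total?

Ranking by ratio (value/lb): silk tapestry 92.67, copper ingots 77.00, jade mask 74.64.
A density-first pass picks ivory figurine + silk tapestry + copper ingots + jade mask + ornate helm + ancient tome — 3166 at 41 lb.
Dropping ivory figurine frees 5 lb; slotting in carved horn (6 lb) lifts the total to 3222 at 42 lb.
The closest alternative, silk tapestry + copper ingots + jade mask + carved horn + crystal orb, reaches only 3204.

3222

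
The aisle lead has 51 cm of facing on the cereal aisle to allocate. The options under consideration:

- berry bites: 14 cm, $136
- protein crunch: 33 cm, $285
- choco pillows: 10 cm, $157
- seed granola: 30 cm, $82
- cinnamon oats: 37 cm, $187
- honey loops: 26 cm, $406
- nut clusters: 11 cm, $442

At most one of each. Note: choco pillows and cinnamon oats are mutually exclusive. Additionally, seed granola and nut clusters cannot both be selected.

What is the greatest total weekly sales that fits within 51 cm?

1005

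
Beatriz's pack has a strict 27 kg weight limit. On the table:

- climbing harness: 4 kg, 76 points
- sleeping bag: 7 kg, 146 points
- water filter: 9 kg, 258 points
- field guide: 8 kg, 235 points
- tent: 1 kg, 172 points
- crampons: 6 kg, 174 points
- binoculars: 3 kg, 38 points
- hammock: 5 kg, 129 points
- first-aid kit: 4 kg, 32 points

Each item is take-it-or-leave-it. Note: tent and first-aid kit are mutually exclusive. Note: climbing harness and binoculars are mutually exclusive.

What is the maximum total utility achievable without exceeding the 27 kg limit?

877

Water filter + field guide + tent + crampons + binoculars uses 27 of the 27 kg and totals 877.
No other feasible combination exceeds 877.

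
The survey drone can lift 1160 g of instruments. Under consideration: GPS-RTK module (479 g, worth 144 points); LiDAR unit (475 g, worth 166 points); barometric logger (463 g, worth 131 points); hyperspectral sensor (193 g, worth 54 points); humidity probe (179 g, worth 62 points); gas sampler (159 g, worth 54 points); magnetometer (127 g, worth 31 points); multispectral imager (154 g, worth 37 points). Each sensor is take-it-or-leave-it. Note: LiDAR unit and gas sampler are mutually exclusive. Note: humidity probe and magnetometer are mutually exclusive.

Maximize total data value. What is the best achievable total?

372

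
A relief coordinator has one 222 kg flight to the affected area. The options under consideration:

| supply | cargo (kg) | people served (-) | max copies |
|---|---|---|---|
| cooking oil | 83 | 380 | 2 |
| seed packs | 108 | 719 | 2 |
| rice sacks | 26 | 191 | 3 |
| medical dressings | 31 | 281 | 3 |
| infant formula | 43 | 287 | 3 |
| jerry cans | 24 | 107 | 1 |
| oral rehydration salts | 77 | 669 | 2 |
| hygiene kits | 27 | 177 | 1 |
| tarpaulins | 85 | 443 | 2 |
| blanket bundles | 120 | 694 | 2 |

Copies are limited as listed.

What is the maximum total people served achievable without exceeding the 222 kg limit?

Greedy by ratio would take 2×rice sacks + 3×medical dressings + oral rehydration salts: 222 kg used, total 1894.
Replace 2×rice sacks and medical dressings with oral rehydration salts: the trade gains 6 net, giving 1900 at 216 kg.
No other feasible combination exceeds 1900.

1900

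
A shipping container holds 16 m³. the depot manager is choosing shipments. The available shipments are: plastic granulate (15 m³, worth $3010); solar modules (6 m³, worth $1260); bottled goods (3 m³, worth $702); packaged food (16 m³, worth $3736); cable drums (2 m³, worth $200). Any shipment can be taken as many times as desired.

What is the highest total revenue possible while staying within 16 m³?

3736

Density check — bottled goods 234.00, packaged food 233.50, solar modules 210.00 are the best per m³.
The ratio heuristic lands on 5×bottled goods (3510) but leaves 1 m³ idle.
The 15 m³ tied up in 5×bottled goods is better spent on packaged food — total rises to 3736 (16 m³).
That's the maximum — no swap from here does better than 3736.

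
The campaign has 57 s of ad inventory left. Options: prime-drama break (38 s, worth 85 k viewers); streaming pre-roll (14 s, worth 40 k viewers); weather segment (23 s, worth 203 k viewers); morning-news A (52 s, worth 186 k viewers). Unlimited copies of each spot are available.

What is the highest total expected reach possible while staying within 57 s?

406

Taking 2×weather segment: 46 s used, 406 in expected reach.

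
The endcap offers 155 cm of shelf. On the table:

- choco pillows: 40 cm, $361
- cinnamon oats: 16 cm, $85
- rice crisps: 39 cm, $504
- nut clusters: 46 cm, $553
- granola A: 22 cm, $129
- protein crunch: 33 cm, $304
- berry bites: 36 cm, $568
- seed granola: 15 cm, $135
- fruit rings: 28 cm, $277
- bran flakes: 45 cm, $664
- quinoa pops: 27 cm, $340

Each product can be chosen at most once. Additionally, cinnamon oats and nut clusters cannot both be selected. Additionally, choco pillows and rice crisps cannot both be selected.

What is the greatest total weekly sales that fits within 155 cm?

Taking the top-ratio products first gives rice crisps + berry bites + bran flakes + quinoa pops for 2076 (147 cm).
Replace rice crisps with nut clusters: the trade gains 49 net, giving 2125 at 154 cm.
Next best is rice crisps + berry bites + bran flakes + quinoa pops at 2076 (147 cm) — short by 49.

2125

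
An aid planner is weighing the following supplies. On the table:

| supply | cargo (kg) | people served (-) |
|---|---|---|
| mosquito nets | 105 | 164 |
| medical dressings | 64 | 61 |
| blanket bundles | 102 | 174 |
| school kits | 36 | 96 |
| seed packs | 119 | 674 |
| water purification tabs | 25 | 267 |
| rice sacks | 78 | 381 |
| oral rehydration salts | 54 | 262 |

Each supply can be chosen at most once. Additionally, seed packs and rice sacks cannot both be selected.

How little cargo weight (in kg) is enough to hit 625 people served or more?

Need the lightest bundle worth ≥ 625.
water purification tabs + rice sacks: 648 people served at 103 kg.
No combination under 103 kg hits 625.

103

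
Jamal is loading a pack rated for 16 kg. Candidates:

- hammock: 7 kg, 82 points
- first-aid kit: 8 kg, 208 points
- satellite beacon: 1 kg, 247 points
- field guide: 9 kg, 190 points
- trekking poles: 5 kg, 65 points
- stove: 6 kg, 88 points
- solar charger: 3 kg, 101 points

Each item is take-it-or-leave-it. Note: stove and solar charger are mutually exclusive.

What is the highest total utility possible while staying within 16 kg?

556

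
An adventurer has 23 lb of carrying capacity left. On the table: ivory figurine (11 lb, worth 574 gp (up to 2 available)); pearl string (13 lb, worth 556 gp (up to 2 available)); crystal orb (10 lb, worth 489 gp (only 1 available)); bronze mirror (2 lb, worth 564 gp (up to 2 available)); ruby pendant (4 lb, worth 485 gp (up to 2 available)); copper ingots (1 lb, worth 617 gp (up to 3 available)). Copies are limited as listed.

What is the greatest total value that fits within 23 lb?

4038

By value per lb: copper ingots 617.00, bronze mirror 282.00, ruby pendant 121.25 lead.
Filling by ratio: 2×bronze mirror + 2×ruby pendant + 3×copper ingots for 3949, with 8 lb left unused.
The 4 lb tied up in ruby pendant is better spent on ivory figurine — total rises to 4038 (22 lb).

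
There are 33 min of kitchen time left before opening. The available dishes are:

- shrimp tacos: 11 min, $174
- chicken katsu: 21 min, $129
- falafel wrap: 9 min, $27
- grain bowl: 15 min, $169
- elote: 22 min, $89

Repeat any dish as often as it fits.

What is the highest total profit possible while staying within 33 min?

522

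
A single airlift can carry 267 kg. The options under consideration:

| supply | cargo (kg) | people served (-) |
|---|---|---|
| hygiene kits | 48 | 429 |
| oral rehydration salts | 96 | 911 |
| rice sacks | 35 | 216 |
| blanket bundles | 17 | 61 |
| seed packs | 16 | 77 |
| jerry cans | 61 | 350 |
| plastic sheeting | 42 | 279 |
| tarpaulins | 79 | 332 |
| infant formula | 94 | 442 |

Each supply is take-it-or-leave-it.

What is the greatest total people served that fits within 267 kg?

By people served per kg: oral rehydration salts 9.49, hygiene kits 8.94, plastic sheeting 6.64, rice sacks 6.17 lead.
A density-first pass picks hygiene kits + oral rehydration salts + rice sacks + blanket bundles + seed packs + plastic sheeting — 1973 at 254 kg.
Replace rice sacks and blanket bundles with jerry cans: the trade gains 73 net, giving 2046 at 263 kg.
Runner-up hygiene kits + oral rehydration salts + blanket bundles + jerry cans + plastic sheeting tops out at 2030.

2046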